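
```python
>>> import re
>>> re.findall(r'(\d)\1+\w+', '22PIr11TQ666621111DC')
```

A backreference is literal: `\1` must see the identical characters the first group matched.
One capturing group, so `findall` returns just the captured substring from the one match — 1 in all.

['2']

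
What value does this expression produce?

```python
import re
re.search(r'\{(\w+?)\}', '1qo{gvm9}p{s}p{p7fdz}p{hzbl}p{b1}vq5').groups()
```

('gvm9',)

Unlike `match`, `search` isn't anchored — it looks for the pattern anywhere in the string.
The match spans [3:9] → '{gvm9}'.
Captured: group 1 = 'gvm9'.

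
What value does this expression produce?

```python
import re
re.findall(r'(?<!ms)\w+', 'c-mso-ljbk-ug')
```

['c', 'mso', 'ljbk', 'ug']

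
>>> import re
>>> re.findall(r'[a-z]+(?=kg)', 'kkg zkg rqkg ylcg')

['k', 'z', 'rq']

The `(?=…)`/`(?<=…)` assertion just peeks at neighbouring text; it doesn't advance the match position.
With no groups in the pattern, `findall` gives back each whole match — 3 here.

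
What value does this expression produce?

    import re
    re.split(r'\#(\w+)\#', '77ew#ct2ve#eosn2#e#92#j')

['77ew', 'ct2ve', 'eosn2', 'e', '92#j']

Matches to split on: at [4:11] → '#ct2ve#'; at [16:19] → '#e#'.
With a capturing group present, the delimiter's captured portion is kept in the result list.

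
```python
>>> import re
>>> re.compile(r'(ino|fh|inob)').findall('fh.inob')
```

Alternation tries branches left to right and keeps the first one that lets the overall match succeed at that position.
One capturing group, so `findall` returns just the captured substring from each match — 2 in all.

['fh', 'ino']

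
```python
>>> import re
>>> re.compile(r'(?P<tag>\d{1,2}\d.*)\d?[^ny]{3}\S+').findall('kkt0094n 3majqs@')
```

['0094n 3ma']

Pattern: 1 to 2 of a digit, then a digit, then zero or more of any character (captured as 'tag'); then optionally a digit, then exactly 3 of any character except [ny], then one or more of a non-whitespace character.
One capturing group, so `findall` returns just the captured substring from the one match — 1 in all.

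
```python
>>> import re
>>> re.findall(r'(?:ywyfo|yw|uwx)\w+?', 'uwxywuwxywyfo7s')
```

['uwxy', 'uwxy']

Walking the string: at [0:4] → 'uwxy'; at [5:9] → 'uwxy'.
Since nothing is captured, `findall` lists the 2 matched substrings directly.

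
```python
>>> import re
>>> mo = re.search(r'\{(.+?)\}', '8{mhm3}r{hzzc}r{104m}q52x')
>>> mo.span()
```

A `+?`/`*?`/`{m,n}?` starts at its minimum and grows only as far as needed for what follows to match.
`re.search` tries every starting position until one works.
The match spans [1:7] → '{mhm3}'.
Captured: group 1 = 'mhm3'.

(1, 7)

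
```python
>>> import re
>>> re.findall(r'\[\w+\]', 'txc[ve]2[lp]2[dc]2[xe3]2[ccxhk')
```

['[ve]', '[lp]', '[dc]', '[xe3]']

Matches: at [3:7] → '[ve]'; at [8:12] → '[lp]'; at [13:17] → '[dc]'; at [18:23] → '[xe3]'.
Since nothing is captured, `findall` lists the 4 matched substrings directly.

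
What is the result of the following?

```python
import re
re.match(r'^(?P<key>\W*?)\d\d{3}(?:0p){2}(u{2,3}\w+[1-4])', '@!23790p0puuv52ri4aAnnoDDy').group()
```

'@!23790p0puuv52ri4'

Pattern: anchored at the start of the string; then zero or more of a non-word character (lazy) (captured as 'key'); then a digit, then exactly 3 of a digit, then the literal '0p' repeated 2 times; then 2 to 3 of the literal 'u', then one or more of a word character, then a character in [1-4] (captured).
`re.match` only tries the pattern at the start of the string.
The match spans [0:18] → '@!23790p0puuv52ri4'.
Captured: group 1 = '@!', group 2 = 'uuv52ri4'.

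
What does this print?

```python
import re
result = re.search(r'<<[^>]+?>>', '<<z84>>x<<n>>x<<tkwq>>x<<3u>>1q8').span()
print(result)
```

The match spans [0:7] → '<<z84>>'.

(0, 7)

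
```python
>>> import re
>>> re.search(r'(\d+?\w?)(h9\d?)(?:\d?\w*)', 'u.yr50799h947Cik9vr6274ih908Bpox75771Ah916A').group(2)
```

The match spans [4:43] → '50799h947Cik9vr6274ih908Bpox75771Ah916A'.
Captured: group 1 = '50799', group 2 = 'h94'.

'h94'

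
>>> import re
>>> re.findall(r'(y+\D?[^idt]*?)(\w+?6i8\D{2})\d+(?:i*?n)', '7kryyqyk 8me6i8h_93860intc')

[('yyqyk ', '8me6i8h_')]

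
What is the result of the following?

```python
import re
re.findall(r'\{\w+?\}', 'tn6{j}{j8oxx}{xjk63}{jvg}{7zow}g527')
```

With no groups in the pattern, `findall` gives back each whole match — 5 here.

['{j}', '{j8oxx}', '{xjk63}', '{jvg}', '{7zow}']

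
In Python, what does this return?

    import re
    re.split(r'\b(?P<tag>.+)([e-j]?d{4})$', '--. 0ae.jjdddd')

['--. ', '0ae.jj', 'dddd', '']

The pattern matches a word boundary (`\b`, zero-width); then one or more of any character (captured as 'tag'); then optionally a character in [e-j], then exactly 4 of a literal 'd' (captured); then anchored at the end.
Matches to split on: at [4:14] → '0ae.jjdddd'.
Because the pattern has a capturing group, `split` also inserts each captured text between the pieces.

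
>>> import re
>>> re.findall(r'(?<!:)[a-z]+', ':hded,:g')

['ded']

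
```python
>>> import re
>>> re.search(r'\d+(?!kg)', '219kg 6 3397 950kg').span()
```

(0, 2)

A negative assertion filters positions out without eating any characters.
`re.search` scans for the first position where the pattern succeeds.
The match spans [0:2] → '21'.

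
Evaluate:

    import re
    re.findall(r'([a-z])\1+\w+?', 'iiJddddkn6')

After group 1 captures some text, `\1` only succeeds where that same text appears again.
Scanning left to right: at [0:3] match 'iiJ', group 1 = 'i'; at [3:8] match 'ddddk', group 1 = 'd'.
One capturing group, so `findall` returns just the captured substring from each match — 2 in all.

['i', 'd']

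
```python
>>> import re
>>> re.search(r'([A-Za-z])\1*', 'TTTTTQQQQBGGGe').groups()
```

The backreference `\1` re-matches whatever the first group consumed, character for character.
`re.search` scans for the first position where the pattern succeeds.
The match spans [0:5] → 'TTTTT'.
Captured: group 1 = 'T'.

('T',)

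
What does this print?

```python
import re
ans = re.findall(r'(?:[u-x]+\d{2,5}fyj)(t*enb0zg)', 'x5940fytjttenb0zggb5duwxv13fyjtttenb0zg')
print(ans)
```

['tttenb0zg']

Pattern: one or more of a character in [u-x], then 2 to 5 of a digit, then the literal 'fyj' (non-capturing group); then zero or more of a literal 't', then the literal 'enb', then the literal '0zg' (captured).
Scanning left to right: at [21:39] match 'uwxv13fyjtttenb0zg', group 1 = 'tttenb0zg'.
One capturing group, so `findall` returns just the captured substring from the one match — 1 in all.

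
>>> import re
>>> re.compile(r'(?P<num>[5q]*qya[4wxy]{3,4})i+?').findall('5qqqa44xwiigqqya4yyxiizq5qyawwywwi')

['qqya4yyx']

One capturing group, so `findall` returns just the captured substring from the one match — 1 in all.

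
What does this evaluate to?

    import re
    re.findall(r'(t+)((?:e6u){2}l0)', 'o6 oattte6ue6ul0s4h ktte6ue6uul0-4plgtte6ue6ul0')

`findall` packs the 2 group values into a tuple for every match.

[('ttt', 'e6ue6ul0'), ('tt', 'e6ue6ul0')]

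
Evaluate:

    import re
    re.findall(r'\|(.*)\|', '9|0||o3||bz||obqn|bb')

['0||o3||bz||obqn']

Matches: at [1:18] match '|0||o3||bz||obqn|', group 1 = '0||o3||bz||obqn'.
One capturing group, so `findall` returns just the captured substring from the one match — 1 in all.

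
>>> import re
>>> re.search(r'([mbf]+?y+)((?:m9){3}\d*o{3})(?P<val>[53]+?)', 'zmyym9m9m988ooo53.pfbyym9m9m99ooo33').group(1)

Pattern: one or more of one of [mbf] (lazy), then one or more of a literal 'y' (captured); then the literal 'm9' repeated 3 times, then zero or more of a digit, then exactly 3 of a literal 'o' (captured); then one or more of one of [53] (lazy) (captured as 'val').
With the lazy modifier that quantifier settles for the fewest repetitions that let the rest of the pattern succeed (the atoms after it are unaffected and can still be greedy).
`search` walks the string left to right and returns the first match it finds.
The match spans [1:16] → 'myym9m9m988ooo5'.
Captured: group 1 = 'myy', group 2 = 'm9m9m988ooo', group 3 = '5'.

'myy'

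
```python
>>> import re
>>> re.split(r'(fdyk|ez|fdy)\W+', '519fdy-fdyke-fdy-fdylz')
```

['519', 'fdy', 'fdyke-', 'fdy', 'fdylz']

`re.split` interleaves the captured-group text with the surrounding fragments.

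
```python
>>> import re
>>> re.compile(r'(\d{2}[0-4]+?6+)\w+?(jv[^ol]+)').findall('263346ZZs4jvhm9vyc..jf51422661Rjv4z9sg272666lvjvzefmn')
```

[('263346', 'jvhm9vyc..jf51422661Rjv4z9sg272666')]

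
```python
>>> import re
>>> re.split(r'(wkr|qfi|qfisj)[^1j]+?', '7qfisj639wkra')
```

`|` is ordered: at each position the engine commits to the first alternative that works.
The group in the pattern means `split` returns the separators' captures alongside the pieces.

['7', 'qfi', 'j639', 'wkr', '']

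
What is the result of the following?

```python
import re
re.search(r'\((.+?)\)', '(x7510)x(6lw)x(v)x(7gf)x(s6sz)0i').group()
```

'(x7510)'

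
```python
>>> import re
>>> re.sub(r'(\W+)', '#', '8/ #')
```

'8#'

Pattern: one or more of a non-word character (captured).
Matches: at [1:4] → '/ #'.
Each match is replaced by '#'.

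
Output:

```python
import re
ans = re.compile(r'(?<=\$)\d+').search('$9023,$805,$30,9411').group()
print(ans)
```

The positive lookaround only admits positions where the adjacent text matches; those characters stay outside the span.
`re.search` scans for the first position where the pattern succeeds.
The match spans [1:5] → '9023'.

9023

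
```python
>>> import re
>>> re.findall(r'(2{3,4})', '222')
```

['222']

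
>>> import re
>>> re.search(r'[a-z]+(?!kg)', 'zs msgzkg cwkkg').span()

(0, 2)

`(?!…)`/`(?<!…)` only lets a position through if the neighbouring text does NOT match; no characters are consumed.
The match spans [0:2] → 'zs'.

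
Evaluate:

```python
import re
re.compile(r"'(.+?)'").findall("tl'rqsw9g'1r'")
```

['rqsw9g']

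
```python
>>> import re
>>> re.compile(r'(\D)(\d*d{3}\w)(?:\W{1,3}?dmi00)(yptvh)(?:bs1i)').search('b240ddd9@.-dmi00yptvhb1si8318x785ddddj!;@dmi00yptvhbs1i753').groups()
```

('d', 'dddj', 'yptvh')

Pattern: a non-digit (captured); then zero or more of a digit, then exactly 3 of the literal 'd', then a word character (captured); then 1 to 3 of a non-word character (lazy), then the literal 'dm', then the literal 'i00' (non-capturing group); then the literal 'yp', then the literal 'tvh' (captured); then the literal 'bs', then the literal '1i' (non-capturing group).
Unlike `match`, `search` isn't anchored — it looks for the pattern anywhere in the string.
The match spans [33:55] → 'ddddj!;@dmi00yptvhbs1i'.
Captured: group 1 = 'd', group 2 = 'dddj', group 3 = 'yptvh'.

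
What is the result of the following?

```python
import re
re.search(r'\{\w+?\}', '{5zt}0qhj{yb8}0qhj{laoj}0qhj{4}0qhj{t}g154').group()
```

The match spans [0:5] → '{5zt}'.

'{5zt}'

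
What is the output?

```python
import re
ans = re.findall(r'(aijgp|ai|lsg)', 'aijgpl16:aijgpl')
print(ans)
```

`|` is ordered: at each position the engine commits to the first alternative that works.
Scanning left to right: at [0:5] match 'aijgp', group 1 = 'aijgp'; at [9:14] match 'aijgp', group 1 = 'aijgp'.
Because there's exactly one group, `findall` drops the full match and keeps group 1 from each hit.

['aijgp', 'aijgp']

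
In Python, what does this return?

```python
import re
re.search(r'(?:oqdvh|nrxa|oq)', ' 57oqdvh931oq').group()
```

Branches in `(...|...)` are attempted left-to-right; the first branch that allows the whole pattern to succeed is taken.
`search` walks the string left to right and returns the first match it finds.
The match spans [3:8] → 'oqdvh'.

'oqdvh'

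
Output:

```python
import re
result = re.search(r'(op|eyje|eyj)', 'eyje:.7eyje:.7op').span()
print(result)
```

(0, 4)

Branches in `(...|...)` are attempted left-to-right; the first branch that allows the whole pattern to succeed is taken.
`re.search` tries every starting position until one works.
The match spans [0:4] → 'eyje'.
Captured: group 1 = 'eyje'.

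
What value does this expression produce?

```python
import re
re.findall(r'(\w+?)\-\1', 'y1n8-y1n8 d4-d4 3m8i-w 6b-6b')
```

A backreference is literal: `\1` must see the identical characters the first group matched.
Matches: at [0:9] match 'y1n8-y1n8', group 1 = 'y1n8'; at [10:15] match 'd4-d4', group 1 = 'd4'; at [23:28] match '6b-6b', group 1 = '6b'.
Because there's exactly one group, `findall` drops the full match and keeps group 1 from each hit.

['y1n8', 'd4', '6b']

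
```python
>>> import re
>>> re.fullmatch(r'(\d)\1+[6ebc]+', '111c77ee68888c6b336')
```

None

A backreference is literal: `\1` must see the identical characters the first group matched.
`fullmatch` succeeds only if the pattern covers the string from start to end.
Here there's no way to consume every character, so the call returns None.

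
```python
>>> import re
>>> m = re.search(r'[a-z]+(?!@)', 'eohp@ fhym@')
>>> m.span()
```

(0, 3)

`(?!…)`/`(?<!…)` only lets a position through if the neighbouring text does NOT match; no characters are consumed.
The match spans [0:3] → 'eoh'.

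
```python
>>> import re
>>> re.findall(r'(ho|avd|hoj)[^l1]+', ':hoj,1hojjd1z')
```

['ho', 'ho']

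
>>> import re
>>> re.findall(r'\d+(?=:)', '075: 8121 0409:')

Because the assertion is zero-width, the text it checks is not consumed and won't appear in the result.
Since nothing is captured, `findall` lists the 2 matched substrings directly.

['075', '0409']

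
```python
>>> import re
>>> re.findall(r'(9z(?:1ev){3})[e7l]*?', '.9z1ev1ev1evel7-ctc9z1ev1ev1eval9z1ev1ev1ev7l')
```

['9z1ev1ev1ev', '9z1ev1ev1ev', '9z1ev1ev1ev']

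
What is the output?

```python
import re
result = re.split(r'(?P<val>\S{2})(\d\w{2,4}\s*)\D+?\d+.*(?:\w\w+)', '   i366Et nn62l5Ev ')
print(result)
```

['   ', 'i3', '66Et ', ' ']

The pattern matches exactly 2 of a non-whitespace character (captured as 'val'); then a digit, then 2 to 4 of a word character, then zero or more of whitespace (captured); then one or more of a non-digit (lazy), then one or more of a digit, then zero or more of any character; then a word character, then one or more of a word character (non-capturing group).
The group in the pattern means `split` returns the separators' captures alongside the pieces.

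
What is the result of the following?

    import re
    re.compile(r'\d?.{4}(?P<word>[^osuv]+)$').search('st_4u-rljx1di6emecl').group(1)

Pattern: optionally a digit, then exactly 4 of any character; then one or more of any character except [osuv] (captured as 'word'); then anchored at the end.
`search` walks the string left to right and returns the first match it finds.
The match spans [1:19] → 't_4u-rljx1di6emecl'.
Captured: group 1 = '-rljx1di6emecl'.

'-rljx1di6emecl'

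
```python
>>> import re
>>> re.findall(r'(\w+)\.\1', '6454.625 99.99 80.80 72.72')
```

After group 1 captures some text, `\1` only succeeds where that same text appears again.
Because there's exactly one group, `findall` drops the full match and keeps group 1 from each hit.

['99', '80', '72']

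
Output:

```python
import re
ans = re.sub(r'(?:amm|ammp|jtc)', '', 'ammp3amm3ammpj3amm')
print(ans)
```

p33pj3

Alternation isn't longest-match — the leftmost alternative that fits at this position is chosen.
Matches: at [0:3] → 'amm'; at [5:8] → 'amm'; at [9:12] → 'amm'; at [15:18] → 'amm'.
`sub` substitutes '' at each match site.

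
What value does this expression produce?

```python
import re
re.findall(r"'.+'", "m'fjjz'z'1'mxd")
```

["'fjjz'z'1'"]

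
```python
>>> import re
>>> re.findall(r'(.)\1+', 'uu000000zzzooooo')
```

['u', '0', 'z', 'o']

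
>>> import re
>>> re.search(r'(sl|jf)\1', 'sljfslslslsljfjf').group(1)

'sl'

After group 1 captures some text, `\1` only succeeds where that same text appears again.
`search` walks the string left to right and returns the first match it finds.
The match spans [4:8] → 'slsl'.
Captured: group 1 = 'sl'.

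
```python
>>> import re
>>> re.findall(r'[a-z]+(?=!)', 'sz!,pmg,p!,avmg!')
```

The `(?=…)`/`(?<=…)` assertion just peeks at neighbouring text; it doesn't advance the match position.
`findall` yields the raw match text (3 of them) because the pattern has no groups.

['sz', 'p', 'avmg']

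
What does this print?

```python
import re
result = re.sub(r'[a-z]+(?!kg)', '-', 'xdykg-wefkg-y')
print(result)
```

`(?!…)`/`(?<!…)` only lets a position through if the neighbouring text does NOT match; no characters are consumed.
`sub` substitutes '-' at each match site.

-----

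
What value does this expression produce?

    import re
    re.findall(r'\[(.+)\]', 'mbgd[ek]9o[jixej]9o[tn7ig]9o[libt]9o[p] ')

['ek]9o[jixej]9o[tn7ig]9o[libt]9o[p']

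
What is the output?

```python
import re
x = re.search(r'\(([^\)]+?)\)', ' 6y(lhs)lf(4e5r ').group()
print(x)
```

(lhs)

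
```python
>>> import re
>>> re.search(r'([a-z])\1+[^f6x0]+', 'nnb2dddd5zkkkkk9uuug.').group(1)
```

'n'

`\1` has to match the exact text group 1 already captured.
`search` walks the string left to right and returns the first match it finds.
The match spans [0:21] → 'nnb2dddd5zkkkkk9uuug.'.
Captured: group 1 = 'n'.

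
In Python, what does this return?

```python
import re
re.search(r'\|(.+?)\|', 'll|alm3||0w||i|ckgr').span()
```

(2, 8)

A `+?`/`*?`/`{m,n}?` starts at its minimum and grows only as far as needed for what follows to match.
The match spans [2:8] → '|alm3|'.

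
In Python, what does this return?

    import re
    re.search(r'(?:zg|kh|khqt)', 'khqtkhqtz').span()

(0, 2)

Alternation isn't longest-match — the leftmost alternative that fits at this position is chosen.
Unlike `match`, `search` isn't anchored — it looks for the pattern anywhere in the string.
The match spans [0:2] → 'kh'.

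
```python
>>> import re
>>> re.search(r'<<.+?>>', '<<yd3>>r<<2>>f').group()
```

The `?` after the quantifier makes it lazy — it takes as little as possible before letting the rest of the pattern try.
`re.search` scans for the first position where the pattern succeeds.
The match spans [0:7] → '<<yd3>>'.

'<<yd3>>'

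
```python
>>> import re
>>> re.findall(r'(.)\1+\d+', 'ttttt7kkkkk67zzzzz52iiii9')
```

After group 1 captures some text, `\1` only succeeds where that same text appears again.
One capturing group, so `findall` returns just the captured substring from each match — 4 in all.

['t', 'k', 'z', 'i']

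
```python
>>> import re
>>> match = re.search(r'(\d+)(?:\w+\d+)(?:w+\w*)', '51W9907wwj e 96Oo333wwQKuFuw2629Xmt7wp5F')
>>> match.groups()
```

('51',)

This matches one or more of a digit (captured); then one or more of a word character, then one or more of a digit (non-capturing group); then one or more of a literal 'w', then zero or more of a word character (non-capturing group).
`search` walks the string left to right and returns the first match it finds.
The match spans [0:10] → '51W9907wwj'.
Captured: group 1 = '51'.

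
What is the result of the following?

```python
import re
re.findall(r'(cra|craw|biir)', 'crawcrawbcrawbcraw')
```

['cra', 'cra', 'cra', 'cra']

The regex engine tests alternatives in the order written; an earlier branch that matches wins even if a later one would match more.
Scanning left to right: at [0:3] match 'cra', group 1 = 'cra'; at [4:7] match 'cra', group 1 = 'cra'; at [9:12] match 'cra', group 1 = 'cra'; at [14:17] match 'cra', group 1 = 'cra'.
`findall` collects group 1 from each match (4 total).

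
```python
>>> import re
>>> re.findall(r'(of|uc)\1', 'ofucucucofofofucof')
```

['uc', 'of']

The backreference `\1` re-matches whatever the first group consumed, character for character.
`findall` collects group 1 from each match (2 total).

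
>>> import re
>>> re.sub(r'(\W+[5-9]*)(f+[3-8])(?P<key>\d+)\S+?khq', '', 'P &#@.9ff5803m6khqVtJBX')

This matches one or more of a non-word character, then zero or more of a character in [5-9] (captured); then one or more of a literal 'f', then a character in [3-8] (captured); then one or more of a digit (captured as 'key'); then one or more of a non-whitespace character (lazy), then the literal 'khq'.
Matches: at [1:18] → ' &#@.9ff5803m6khq'.
`sub` substitutes '' at each match site.

'PVtJBX'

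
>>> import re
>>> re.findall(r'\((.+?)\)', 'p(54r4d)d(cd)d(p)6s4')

['54r4d', 'cd', 'p']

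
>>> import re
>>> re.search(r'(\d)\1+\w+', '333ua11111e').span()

A backreference is literal: `\1` must see the identical characters the first group matched.
The match spans [0:11] → '333ua11111e'.

(0, 11)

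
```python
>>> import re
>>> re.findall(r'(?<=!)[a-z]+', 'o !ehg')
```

The lookaround is zero-width — it requires the adjacent text to match without consuming it, so the asserted text isn't part of the match.
Walking the string: at [3:6] → 'ehg'.
No capturing groups, so `findall` returns the 1 full match string.

['ehg']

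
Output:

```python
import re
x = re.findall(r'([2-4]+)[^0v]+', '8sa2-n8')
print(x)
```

This matches one or more of a character in [2-4] (captured); then one or more of any character except [0v].
Matches: at [3:7] match '2-n8', group 1 = '2'.
`findall` collects group 1 from the one match (1 total).

['2']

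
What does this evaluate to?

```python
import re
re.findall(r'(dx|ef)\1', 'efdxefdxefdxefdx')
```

`findall` collects group 1 from each match (0 total).
Nothing in the string satisfies the pattern, so the list is empty.

[]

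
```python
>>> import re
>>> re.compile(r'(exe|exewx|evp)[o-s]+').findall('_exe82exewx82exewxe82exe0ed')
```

[]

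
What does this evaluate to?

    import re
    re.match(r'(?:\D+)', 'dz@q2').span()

The pattern matches one or more of a non-digit (non-capturing group).
`match` is anchored at position 0; if the pattern doesn't fit there, it returns None.
The match spans [0:4] → 'dz@q'.

(0, 4)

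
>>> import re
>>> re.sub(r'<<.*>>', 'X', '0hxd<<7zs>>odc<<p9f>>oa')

Matches: at [4:21] → '<<7zs>>odc<<p9f>>'.
Every occurrence is swapped for 'X'.

'0hxdXoa'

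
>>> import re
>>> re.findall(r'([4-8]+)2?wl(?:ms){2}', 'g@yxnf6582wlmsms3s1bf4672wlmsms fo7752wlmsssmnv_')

The pattern matches one or more of a character in [4-8] (captured); then optionally a literal '2', then the literal 'wl', then the literal 'ms' repeated 2 times.
Matches: at [6:16] match '6582wlmsms', group 1 = '658'; at [21:31] match '4672wlmsms', group 1 = '467'.
With a single group, `findall` returns only what that group captured — 2 items.

['658', '467']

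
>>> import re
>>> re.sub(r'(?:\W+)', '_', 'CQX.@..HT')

'CQX_HT'

Pattern: one or more of a non-word character (non-capturing group).
Matches: at [3:7] → '.@..'.
`sub` substitutes '_' at each match site.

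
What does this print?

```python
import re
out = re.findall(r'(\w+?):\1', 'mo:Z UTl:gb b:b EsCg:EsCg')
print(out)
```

['b', 'EsCg']

After group 1 captures some text, `\1` only succeeds where that same text appears again.
Matches: at [12:15] match 'b:b', group 1 = 'b'; at [16:25] match 'EsCg:EsCg', group 1 = 'EsCg'.
Because there's exactly one group, `findall` drops the full match and keeps group 1 from each hit.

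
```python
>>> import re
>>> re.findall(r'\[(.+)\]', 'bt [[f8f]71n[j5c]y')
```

['[f8f]71n[j5c']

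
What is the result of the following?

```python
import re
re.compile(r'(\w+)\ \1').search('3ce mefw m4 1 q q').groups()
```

('q',)

The match spans [14:17] → 'q q'.
Captured: group 1 = 'q'.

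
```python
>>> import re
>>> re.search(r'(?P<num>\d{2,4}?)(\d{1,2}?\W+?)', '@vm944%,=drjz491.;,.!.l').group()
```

'944%'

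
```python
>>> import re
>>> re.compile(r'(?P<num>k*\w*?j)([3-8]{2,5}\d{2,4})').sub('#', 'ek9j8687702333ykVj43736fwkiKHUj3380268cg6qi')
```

'###cg6qi'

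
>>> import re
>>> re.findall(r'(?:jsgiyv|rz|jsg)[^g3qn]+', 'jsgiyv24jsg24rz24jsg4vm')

`findall` yields the raw match text (2 of them) because the pattern has no groups.

['jsgiyv24js', 'rz24js']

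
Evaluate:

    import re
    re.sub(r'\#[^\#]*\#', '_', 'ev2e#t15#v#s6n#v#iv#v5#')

'ev2e_v_v_v5#'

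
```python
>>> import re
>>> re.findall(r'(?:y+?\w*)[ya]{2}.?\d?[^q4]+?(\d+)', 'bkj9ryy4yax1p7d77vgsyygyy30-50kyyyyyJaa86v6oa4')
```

Pattern: one or more of the literal 'y' (lazy), then zero or more of a word character (non-capturing group); then exactly 2 of one of [ya], then optionally any character, then optionally a digit; then one or more of any character except [q4] (lazy); then one or more of a digit (captured).
A `+?`/`*?`/`{m,n}?` starts at its minimum and grows only as far as needed for what follows to match.
Walking the string: at [5:30] match 'yy4yax1p7d77vgsyygyy30-50', group 1 = '50'; at [31:43] match 'yyyyyJaa86v6', group 1 = '6'.
With a single group, `findall` returns only what that group captured — 2 items.

['50', '6']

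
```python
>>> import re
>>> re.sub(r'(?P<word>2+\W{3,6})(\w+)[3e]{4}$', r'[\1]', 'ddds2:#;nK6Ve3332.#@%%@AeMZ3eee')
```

'ddds2:#;nK6Ve333[2.#@%%@]'

This matches one or more of the literal '2', then 3 to 6 of a non-word character (captured as 'word'); then one or more of a word character (captured); then exactly 4 of one of [3e]; then anchored at the end.
Matches: at [16:31] → '2.#@%%@AeMZ3eee'.
`\1` in the replacement pulls in group 1's text for each match.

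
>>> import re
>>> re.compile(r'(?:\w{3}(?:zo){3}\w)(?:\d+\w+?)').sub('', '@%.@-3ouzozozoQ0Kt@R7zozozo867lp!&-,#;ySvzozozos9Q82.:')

'@%.@-t@R7zozozo867lp!&-,#;82.:'

Pattern: exactly 3 of a word character, then the literal 'zo' repeated 3 times, then a word character (non-capturing group); then one or more of a digit, then one or more of a word character (lazy) (non-capturing group).
A `+?`/`*?`/`{m,n}?` starts at its minimum and grows only as far as needed for what follows to match.
Matches: at [5:17] → '3ouzozozoQ0K'; at [38:50] → 'ySvzozozos9Q'.
Every occurrence is swapped for ''.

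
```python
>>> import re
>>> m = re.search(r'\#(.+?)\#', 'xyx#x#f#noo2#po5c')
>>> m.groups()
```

The match spans [3:6] → '#x#'.
Captured: group 1 = 'x'.

('x',)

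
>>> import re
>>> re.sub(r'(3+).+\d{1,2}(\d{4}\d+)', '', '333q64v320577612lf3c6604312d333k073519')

''

Pattern: one or more of a literal '3' (captured); then one or more of any character, then 1 to 2 of a digit; then exactly 4 of a digit, then one or more of a digit (captured).
Matches: at [0:38] → '333q64v320577612lf3c6604312d333k073519'.
`sub` substitutes '' at each match site.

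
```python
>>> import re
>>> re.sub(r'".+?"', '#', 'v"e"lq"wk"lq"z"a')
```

A `+?`/`*?`/`{m,n}?` starts at its minimum and grows only as far as needed for what follows to match.
Every occurrence is swapped for '#'.

'v#lq#lq#a'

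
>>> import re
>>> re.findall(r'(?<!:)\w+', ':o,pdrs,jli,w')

Because the assertion is negative and zero-width, positions next to the forbidden text are skipped.
Scanning left to right: at [3:7] → 'pdrs'; at [8:11] → 'jli'; at [12:13] → 'w'.
With no groups in the pattern, `findall` gives back each whole match — 3 here.

['pdrs', 'jli', 'w']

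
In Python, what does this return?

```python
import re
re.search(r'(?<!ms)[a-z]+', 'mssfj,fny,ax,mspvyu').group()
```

'mssfj'

A negative assertion filters positions out without eating any characters.
The match spans [0:5] → 'mssfj'.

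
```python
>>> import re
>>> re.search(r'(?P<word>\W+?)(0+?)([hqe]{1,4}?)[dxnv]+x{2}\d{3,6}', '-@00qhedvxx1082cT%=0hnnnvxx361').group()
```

'-@00qhedvxx1082'

This matches one or more of a non-word character (lazy) (captured as 'word'); then one or more of a literal '0' (lazy) (captured); then 1 to 4 of one of [hqe] (lazy) (captured); then one or more of one of [dxnv]; then exactly 2 of a literal 'x', then 3 to 6 of a digit.
`search` walks the string left to right and returns the first match it finds.
The match spans [0:15] → '-@00qhedvxx1082'.
Captured: group 1 = '-@', group 2 = '00', group 3 = 'qhe'.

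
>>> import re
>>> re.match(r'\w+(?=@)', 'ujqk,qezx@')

Lookahead/lookbehind check context without consuming it, so the matched span excludes the asserted characters.
`match` is anchored at position 0; if the pattern doesn't fit there, it returns None.
Here the string doesn't start with a match, so the call returns None.

None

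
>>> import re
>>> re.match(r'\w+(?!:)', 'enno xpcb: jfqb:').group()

'enno'

A negative assertion filters positions out without eating any characters.
`re.match` only tries the pattern at the start of the string.
The match spans [0:4] → 'enno'.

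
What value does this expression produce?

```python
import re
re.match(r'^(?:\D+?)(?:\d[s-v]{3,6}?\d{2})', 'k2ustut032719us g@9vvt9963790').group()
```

'k2ustut03'

Pattern: anchored at the start of the string; then one or more of a non-digit (lazy) (non-capturing group); then a digit, then 3 to 6 of a character in [s-v] (lazy), then exactly 2 of a digit (non-capturing group).
With `match`, the pattern is implicitly anchored at the beginning.
The match spans [0:9] → 'k2ustut03'.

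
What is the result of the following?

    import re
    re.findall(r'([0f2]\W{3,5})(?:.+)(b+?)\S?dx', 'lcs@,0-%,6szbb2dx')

The pattern matches one of [0f2], then 3 to 5 of a non-word character (captured); then one or more of any character (non-capturing group); then one or more of a literal 'b' (lazy) (captured); then optionally a non-whitespace character, then the literal 'dx'.
Walking the string: at [5:17] match '0-%,6szbb2dx', groups = ('0-%,', 'b').
`findall` packs the 2 group values into a tuple for every match.

[('0-%,', 'b')]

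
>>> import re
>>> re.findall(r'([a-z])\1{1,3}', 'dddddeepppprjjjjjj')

['d', 'e', 'p', 'j', 'j']

`\1` has to match the exact text group 1 already captured.
With a single group, `findall` returns only what that group captured — 5 items.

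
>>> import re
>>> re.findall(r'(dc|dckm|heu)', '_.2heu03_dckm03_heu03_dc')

`|` is ordered: at each position the engine commits to the first alternative that works.
Matches: at [3:6] match 'heu', group 1 = 'heu'; at [9:11] match 'dc', group 1 = 'dc'; at [16:19] match 'heu', group 1 = 'heu'; at [22:24] match 'dc', group 1 = 'dc'.
`findall` collects group 1 from each match (4 total).

['heu', 'dc', 'heu', 'dc']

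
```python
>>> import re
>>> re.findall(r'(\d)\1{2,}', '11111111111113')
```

['1']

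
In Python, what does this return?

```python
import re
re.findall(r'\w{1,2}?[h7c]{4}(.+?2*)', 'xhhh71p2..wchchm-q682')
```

['1', 'm']

Pattern: 1 to 2 of a word character (lazy), then exactly 4 of one of [h7c]; then one or more of any character (lazy), then zero or more of the literal '2' (captured).
With the lazy modifier that quantifier settles for the fewest repetitions that let the rest of the pattern succeed (the atoms after it are unaffected and can still be greedy).
Walking the string: at [0:6] match 'xhhh71', group 1 = '1'; at [10:16] match 'wchchm', group 1 = 'm'.
With a single group, `findall` returns only what that group captured — 2 items.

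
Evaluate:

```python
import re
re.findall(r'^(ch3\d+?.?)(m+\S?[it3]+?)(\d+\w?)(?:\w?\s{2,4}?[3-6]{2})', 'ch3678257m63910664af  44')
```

This matches anchored at the start of the string; then the literal 'ch3', then one or more of a digit (lazy), then optionally any character (captured); then one or more of a literal 'm', then optionally a non-whitespace character, then one or more of one of [it3] (lazy) (captured); then one or more of a digit, then optionally a word character (captured); then optionally a word character, then 2 to 4 of whitespace (lazy), then exactly 2 of a character in [3-6] (non-capturing group).
Walking the string: at [0:24] match 'ch3678257m63910664af  44', groups = ('ch3678257', 'm63', '910664a').
Multiple groups make `findall` return tuples — one 3-tuple for the one match.

[('ch3678257', 'm63', '910664a')]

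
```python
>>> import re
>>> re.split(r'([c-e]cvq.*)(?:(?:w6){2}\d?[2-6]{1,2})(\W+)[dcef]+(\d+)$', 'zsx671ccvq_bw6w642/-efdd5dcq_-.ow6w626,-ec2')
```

Pattern: a character in [c-e], then the literal 'cvq', then zero or more of any character (captured); then the literal 'w6' repeated 2 times, then optionally a digit, then 1 to 2 of a character in [2-6] (non-capturing group); then one or more of a non-word character (captured); then one or more of one of [dcef]; then one or more of a digit (captured); then anchored at the end.
Matches to split on: at [6:43] → 'ccvq_bw6w642/-efdd5dcq_-.ow6w626,-ec2'.
With a capturing group present, the delimiter's captured portion is kept in the result list.

['zsx671', 'ccvq_bw6w642/-efdd5dcq_-.o', ',-', '2', '']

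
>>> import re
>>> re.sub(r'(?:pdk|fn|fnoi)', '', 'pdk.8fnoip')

'.8oip'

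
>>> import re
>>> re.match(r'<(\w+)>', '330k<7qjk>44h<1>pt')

None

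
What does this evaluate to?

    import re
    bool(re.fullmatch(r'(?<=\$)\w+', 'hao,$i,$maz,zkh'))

Because the assertion is zero-width, the text it checks is not consumed and won't appear in the result.
For `fullmatch`, every character of the input must be accounted for by the pattern.
Here the string isn't matched end-to-end, so the call returns None, and `bool(None)` is False.

False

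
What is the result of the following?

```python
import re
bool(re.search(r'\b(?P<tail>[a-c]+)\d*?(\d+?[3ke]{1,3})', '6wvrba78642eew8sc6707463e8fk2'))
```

This matches a word boundary (`\b`, zero-width); then one or more of a character in [a-c] (captured as 'tail'); then zero or more of a digit (lazy); then one or more of a digit (lazy), then 1 to 3 of one of [3ke] (captured).
Unlike `match`, `search` isn't anchored — it looks for the pattern anywhere in the string.
Here nothing in the string fits, so the call returns None, and `bool(None)` is False.

False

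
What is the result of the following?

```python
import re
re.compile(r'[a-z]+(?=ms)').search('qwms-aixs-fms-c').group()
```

'qw'

Lookahead/lookbehind check context without consuming it, so the matched span excludes the asserted characters.
The match spans [0:2] → 'qw'.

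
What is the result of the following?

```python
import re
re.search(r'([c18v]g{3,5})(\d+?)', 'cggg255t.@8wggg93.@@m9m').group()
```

'cggg2'

This matches one of [c18v], then 3 to 5 of a literal 'g' (captured); then one or more of a digit (lazy) (captured).
`re.search` scans for the first position where the pattern succeeds.
The match spans [0:5] → 'cggg2'.
Captured: group 1 = 'cggg', group 2 = '2'.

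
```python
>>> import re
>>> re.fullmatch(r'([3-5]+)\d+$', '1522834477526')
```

None

For `fullmatch`, every character of the input must be accounted for by the pattern.
Here there's no way to consume every character, so the call returns None.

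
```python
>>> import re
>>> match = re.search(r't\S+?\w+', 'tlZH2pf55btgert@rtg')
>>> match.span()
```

(0, 15)

The pattern matches the literal 't', then one or more of a non-whitespace character (lazy); then one or more of a word character.
The match spans [0:15] → 'tlZH2pf55btgert'.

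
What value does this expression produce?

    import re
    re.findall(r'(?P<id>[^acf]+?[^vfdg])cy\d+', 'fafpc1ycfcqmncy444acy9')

The pattern matches one or more of any character except [acf] (lazy), then any character except [vfdg] (captured as 'id'); then the literal 'cy', then one or more of a digit.
Matches: at [10:18] match 'qmncy444', group 1 = 'qmn'.
`findall` collects group 1 from the one match (1 total).

['qmn']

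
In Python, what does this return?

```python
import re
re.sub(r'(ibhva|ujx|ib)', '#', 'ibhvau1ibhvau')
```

'#u1#u'

Alternation isn't longest-match — the leftmost alternative that fits at this position is chosen.
Matches: at [0:5] → 'ibhva'; at [7:12] → 'ibhva'.
`sub` substitutes '#' at each match site.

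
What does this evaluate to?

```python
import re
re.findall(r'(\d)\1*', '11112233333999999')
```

['1', '2', '3', '9']

`\1` is not a pattern — it's the concrete string captured by group 1, re-applied verbatim.
Matches: at [0:4] match '1111', group 1 = '1'; at [4:6] match '22', group 1 = '2'; at [6:11] match '33333', group 1 = '3'; at [11:17] match '999999', group 1 = '9'.
One capturing group, so `findall` returns just the captured substring from each match — 4 in all.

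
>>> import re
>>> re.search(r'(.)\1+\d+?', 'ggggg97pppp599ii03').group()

The backreference `\1` re-matches whatever the first group consumed, character for character.
`search` walks the string left to right and returns the first match it finds.
The match spans [0:6] → 'ggggg9'.
Captured: group 1 = 'g'.

'ggggg9'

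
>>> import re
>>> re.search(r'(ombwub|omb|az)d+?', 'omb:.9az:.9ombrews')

Here nothing in the string fits, so the call returns None.

None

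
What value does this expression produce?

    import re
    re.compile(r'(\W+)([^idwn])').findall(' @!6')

[(' @!', '6')]

With 2 capturing groups, `findall` returns a 2-tuple per match.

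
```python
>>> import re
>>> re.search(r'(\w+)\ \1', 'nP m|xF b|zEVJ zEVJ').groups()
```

`\1` has to match the exact text group 1 already captured.
Unlike `match`, `search` isn't anchored — it looks for the pattern anywhere in the string.
The match spans [10:19] → 'zEVJ zEVJ'.
Captured: group 1 = 'zEVJ'.

('zEVJ',)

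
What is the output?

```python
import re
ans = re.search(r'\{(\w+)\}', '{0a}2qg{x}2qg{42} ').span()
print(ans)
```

(0, 4)

The match spans [0:4] → '{0a}'.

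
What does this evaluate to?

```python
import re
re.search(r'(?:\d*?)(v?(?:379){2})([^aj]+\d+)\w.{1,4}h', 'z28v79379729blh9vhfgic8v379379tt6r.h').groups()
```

Pattern: zero or more of a digit (lazy) (non-capturing group); then optionally the literal 'v', then the literal '379' repeated 2 times (captured); then one or more of any character except [aj], then one or more of a digit (captured); then a word character, then 1 to 4 of any character, then a literal 'h'.
`re.search` scans for the first position where the pattern succeeds.
The match spans [22:36] → '8v379379tt6r.h'.
Captured: group 1 = 'v379379', group 2 = 'tt6'.

('v379379', 'tt6')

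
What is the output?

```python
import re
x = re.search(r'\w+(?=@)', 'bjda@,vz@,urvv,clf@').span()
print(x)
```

(0, 4)

The `(?=…)`/`(?<=…)` assertion just peeks at neighbouring text; it doesn't advance the match position.
The match spans [0:4] → 'bjda'.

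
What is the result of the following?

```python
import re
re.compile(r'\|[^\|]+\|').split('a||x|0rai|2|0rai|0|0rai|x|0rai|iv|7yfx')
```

['a|', '0rai', '0rai', '0rai', '0rai', '7yfx']

`split` removes every match and returns the 6 fragments in between.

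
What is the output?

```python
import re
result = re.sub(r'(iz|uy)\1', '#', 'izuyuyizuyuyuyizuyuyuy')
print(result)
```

iz#iz#uyiz#uy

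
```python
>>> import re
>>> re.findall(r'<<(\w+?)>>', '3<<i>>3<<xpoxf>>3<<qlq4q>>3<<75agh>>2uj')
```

Scanning left to right: at [1:6] match '<<i>>', group 1 = 'i'; at [7:16] match '<<xpoxf>>', group 1 = 'xpoxf'; at [17:26] match '<<qlq4q>>', group 1 = 'qlq4q'; at [27:36] match '<<75agh>>', group 1 = '75agh'.
`findall` collects group 1 from each match (4 total).

['i', 'xpoxf', 'qlq4q', '75agh']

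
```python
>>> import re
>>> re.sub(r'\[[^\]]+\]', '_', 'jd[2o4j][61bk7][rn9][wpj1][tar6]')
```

`sub` substitutes '_' at each match site.

'jd_____'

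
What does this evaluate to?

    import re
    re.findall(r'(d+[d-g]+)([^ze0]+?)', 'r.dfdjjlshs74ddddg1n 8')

[('dfd', 'j'), ('ddddg', '1')]

The pattern matches one or more of the literal 'd', then one or more of a character in [d-g] (captured); then one or more of any character except [ze0] (lazy) (captured).
Walking the string: at [2:6] match 'dfdj', groups = ('dfd', 'j'); at [13:19] match 'ddddg1', groups = ('ddddg', '1').
Multiple groups make `findall` return tuples — one 2-tuple for each match.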